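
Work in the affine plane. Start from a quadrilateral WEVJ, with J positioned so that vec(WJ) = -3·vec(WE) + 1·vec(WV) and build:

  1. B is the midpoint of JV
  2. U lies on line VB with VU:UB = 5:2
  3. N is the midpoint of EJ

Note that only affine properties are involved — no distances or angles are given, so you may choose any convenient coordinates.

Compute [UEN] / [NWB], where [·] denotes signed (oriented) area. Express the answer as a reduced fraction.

[UEN]:[NWB] = -27/7

Assign W = (0, 0), E = (1, 0), V = (0, 1), J = (-3, 1) — the answer is frame-independent, so this choice is without loss of generality.
1. B is the midpoint of JV ⇒ B = (-3/2, 1)
2. U lies on line VB with VU:UB = 5:2 ⇒ U = (-15/14, 1)
3. N is the midpoint of EJ ⇒ N = (-1, 1/2)
2·[UEN] = -27/28, 2·[NWB] = 1/4
[UEN]:[NWB] = -27/28:1/4 = -27/7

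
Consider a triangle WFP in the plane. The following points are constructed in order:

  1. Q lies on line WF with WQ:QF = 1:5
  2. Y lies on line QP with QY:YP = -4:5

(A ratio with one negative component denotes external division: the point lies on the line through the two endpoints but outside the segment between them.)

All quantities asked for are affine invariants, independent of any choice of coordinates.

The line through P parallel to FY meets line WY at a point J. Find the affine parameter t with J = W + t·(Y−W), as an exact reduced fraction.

Set W = (0, 0), F = (1, 0), P = (0, 1); any affine frame gives the same invariant.
1. Q lies on line WF with WQ:QF = 1:5 ⇒ Q = (1/6, 0)
2. Y lies on line QP with QY:YP = -4:5 ⇒ Y = (5/6, -4)
through P parallel to FY: direction (-1/6, -4); meets WY at J = (-5/144, 1/6)
J = W + t·(Y−W) with t = -1/24

t = -1/24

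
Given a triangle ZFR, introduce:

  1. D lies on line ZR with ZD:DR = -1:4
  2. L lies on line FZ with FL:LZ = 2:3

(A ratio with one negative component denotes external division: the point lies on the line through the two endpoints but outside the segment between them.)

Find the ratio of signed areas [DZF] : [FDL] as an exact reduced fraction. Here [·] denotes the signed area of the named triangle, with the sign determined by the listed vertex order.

Work in coordinates with Z = (0, 0), F = (1, 0), R = (0, 1).
1. D lies on line ZR with ZD:DR = -1:4 ⇒ D = (0, -1/3)
2. L lies on line FZ with FL:LZ = 2:3 ⇒ L = (3/5, 0)
2·[DZF] = -1/3, 2·[FDL] = -2/15
[DZF]:[FDL] = -1/3:-2/15 = 5/2

[DZF]:[FDL] = 5/2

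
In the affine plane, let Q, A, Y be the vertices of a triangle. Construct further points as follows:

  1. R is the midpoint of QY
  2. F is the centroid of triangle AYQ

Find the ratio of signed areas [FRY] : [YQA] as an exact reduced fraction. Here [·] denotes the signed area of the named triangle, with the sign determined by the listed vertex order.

Set Q = (0, 0), A = (1, 0), Y = (0, 1); any affine frame gives the same invariant.
1. R is the midpoint of QY ⇒ R = (0, 1/2)
2. F is the centroid of triangle AYQ ⇒ F = (1/3, 1/3)
2·[FRY] = -1/6, 2·[YQA] = 1
[FRY]:[YQA] = -1/6:1 = -1/6

[FRY]:[YQA] = -1/6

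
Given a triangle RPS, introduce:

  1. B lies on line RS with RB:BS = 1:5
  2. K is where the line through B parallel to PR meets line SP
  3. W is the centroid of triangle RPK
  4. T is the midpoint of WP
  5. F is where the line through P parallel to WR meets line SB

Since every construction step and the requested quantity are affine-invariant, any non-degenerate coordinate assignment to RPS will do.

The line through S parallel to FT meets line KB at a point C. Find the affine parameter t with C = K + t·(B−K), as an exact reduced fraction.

t = 366/47

Set R = (0, 0), P = (1, 0), S = (0, 1); any affine frame gives the same invariant.
1. B lies on line RS with RB:BS = 1:5 ⇒ B = (0, 1/6)
2. K is where the line through B parallel to PR meets line SP ⇒ K = (5/6, 1/6)
3. W is the centroid of triangle RPK ⇒ W = (11/18, 1/18)
4. T is the midpoint of WP ⇒ T = (29/36, 1/36)
5. F is where the line through P parallel to WR meets line SB ⇒ F = (0, -1/11)
through S parallel to FT: direction (29/36, 47/396); meets KB at C = (-1595/282, 1/6)
C = K + t·(B−K) with t = 366/47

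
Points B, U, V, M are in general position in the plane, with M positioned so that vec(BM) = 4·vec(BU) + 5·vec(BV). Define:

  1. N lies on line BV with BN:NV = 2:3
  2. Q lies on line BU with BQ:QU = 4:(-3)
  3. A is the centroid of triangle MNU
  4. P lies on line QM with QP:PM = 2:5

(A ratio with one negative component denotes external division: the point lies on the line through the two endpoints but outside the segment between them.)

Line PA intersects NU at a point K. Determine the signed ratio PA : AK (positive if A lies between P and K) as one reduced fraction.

Work in coordinates with B = (0, 0), U = (1, 0), V = (0, 1), M = (4, 5).
1. N lies on line BV with BN:NV = 2:3 ⇒ N = (0, 2/5)
2. Q lies on line BU with BQ:QU = 4:(-3) ⇒ Q = (4, 0)
3. A is the centroid of triangle MNU ⇒ A = (5/3, 9/5)
4. P lies on line QM with QP:PM = 2:5 ⇒ P = (4, 10/7)
line PA meets NU at K = (-408/59, 934/295)
A = P + t·(K−P) with t = 59/276, so PA:AK = 59/276:217/276

PA:AK = 59/217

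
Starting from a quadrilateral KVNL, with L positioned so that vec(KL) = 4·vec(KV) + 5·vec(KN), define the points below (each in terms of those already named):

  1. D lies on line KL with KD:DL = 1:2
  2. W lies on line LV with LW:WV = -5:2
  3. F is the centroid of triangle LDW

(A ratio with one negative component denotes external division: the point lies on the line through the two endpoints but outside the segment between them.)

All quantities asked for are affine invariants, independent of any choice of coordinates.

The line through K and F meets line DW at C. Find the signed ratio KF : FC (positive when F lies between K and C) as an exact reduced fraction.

Work in coordinates with K = (0, 0), V = (1, 0), N = (0, 1), L = (4, 5).
1. D lies on line KL with KD:DL = 1:2 ⇒ D = (4/3, 5/3)
2. W lies on line LV with LW:WV = -5:2 ⇒ W = (-1, -10/3)
3. F is the centroid of triangle LDW ⇒ F = (13/9, 10/9)
line KF meets DW at C = (13/15, 2/3)
F = K + t·(C−K) with t = 5/3, so KF:FC = 5/3:-2/3

KF:FC = -5/2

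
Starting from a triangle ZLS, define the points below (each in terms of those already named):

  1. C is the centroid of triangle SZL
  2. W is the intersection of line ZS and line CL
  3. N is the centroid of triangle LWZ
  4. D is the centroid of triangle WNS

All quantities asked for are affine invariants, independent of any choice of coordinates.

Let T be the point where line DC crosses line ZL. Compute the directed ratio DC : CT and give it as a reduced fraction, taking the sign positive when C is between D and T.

Choose coordinates Z = (0, 0), L = (1, 0), S = (0, 1).
1. C is the centroid of triangle SZL ⇒ C = (1/3, 1/3)
2. W is the intersection of line ZS and line CL ⇒ W = (0, 1/2)
3. N is the centroid of triangle LWZ ⇒ N = (1/3, 1/6)
4. D is the centroid of triangle WNS ⇒ D = (1/9, 5/9)
line DC meets ZL at T = (2/3, 0)
C = D + t·(T−D) with t = 2/5, so DC:CT = 2/5:3/5

DC:CT = 2/3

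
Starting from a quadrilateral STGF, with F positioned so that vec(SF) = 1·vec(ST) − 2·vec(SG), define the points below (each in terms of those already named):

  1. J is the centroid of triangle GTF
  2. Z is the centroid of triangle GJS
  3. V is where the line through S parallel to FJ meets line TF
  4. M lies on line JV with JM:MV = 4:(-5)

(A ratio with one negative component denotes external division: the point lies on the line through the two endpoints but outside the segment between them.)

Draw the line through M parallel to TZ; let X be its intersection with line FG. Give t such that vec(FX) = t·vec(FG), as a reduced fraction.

Work in coordinates with S = (0, 0), T = (1, 0), G = (0, 1), F = (1, -2).
1. J is the centroid of triangle GTF ⇒ J = (2/3, -1/3)
2. Z is the centroid of triangle GJS ⇒ Z = (2/9, 2/9)
3. V is where the line through S parallel to FJ meets line TF ⇒ V = (1, -5)
4. M lies on line JV with JM:MV = 4:(-5) ⇒ M = (-2/3, 55/3)
through M parallel to TZ: direction (-7/9, 2/9); meets FG at X = (-120/19, 379/19)
X = F + t·(G−F) with t = 139/19

t = 139/19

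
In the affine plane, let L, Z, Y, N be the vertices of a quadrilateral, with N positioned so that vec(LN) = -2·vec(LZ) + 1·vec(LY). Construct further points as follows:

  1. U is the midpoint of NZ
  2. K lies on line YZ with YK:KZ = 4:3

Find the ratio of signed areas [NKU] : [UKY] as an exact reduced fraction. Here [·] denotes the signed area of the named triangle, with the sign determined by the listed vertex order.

[NKU]:[UKY] = -3/4

Set L = (0, 0), Z = (1, 0), Y = (0, 1), N = (-2, 1); any affine frame gives the same invariant.
1. U is the midpoint of NZ ⇒ U = (-1/2, 1/2)
2. K lies on line YZ with YK:KZ = 4:3 ⇒ K = (4/7, 3/7)
2·[NKU] = -3/7, 2·[UKY] = 4/7
[NKU]:[UKY] = -3/7:4/7 = -3/4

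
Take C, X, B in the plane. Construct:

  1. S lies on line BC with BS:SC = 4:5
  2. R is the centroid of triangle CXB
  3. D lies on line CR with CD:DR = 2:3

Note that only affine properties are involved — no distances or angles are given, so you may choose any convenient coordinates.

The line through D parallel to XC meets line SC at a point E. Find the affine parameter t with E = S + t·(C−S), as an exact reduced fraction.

Work in coordinates with C = (0, 0), X = (1, 0), B = (0, 1).
1. S lies on line BC with BS:SC = 4:5 ⇒ S = (0, 5/9)
2. R is the centroid of triangle CXB ⇒ R = (1/3, 1/3)
3. D lies on line CR with CD:DR = 2:3 ⇒ D = (2/15, 2/15)
through D parallel to XC: direction (-1, 0); meets SC at E = (0, 2/15)
E = S + t·(C−S) with t = 19/25

t = 19/25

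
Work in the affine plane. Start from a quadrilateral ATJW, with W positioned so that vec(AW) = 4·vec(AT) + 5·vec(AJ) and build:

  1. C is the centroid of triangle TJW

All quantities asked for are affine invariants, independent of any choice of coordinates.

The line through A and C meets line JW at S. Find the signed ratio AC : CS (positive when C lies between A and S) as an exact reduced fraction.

AC:CS = 1/2

Work in coordinates with A = (0, 0), T = (1, 0), J = (0, 1), W = (4, 5).
1. C is the centroid of triangle TJW ⇒ C = (5/3, 2)
line AC meets JW at S = (5, 6)
C = A + t·(S−A) with t = 1/3, so AC:CS = 1/3:2/3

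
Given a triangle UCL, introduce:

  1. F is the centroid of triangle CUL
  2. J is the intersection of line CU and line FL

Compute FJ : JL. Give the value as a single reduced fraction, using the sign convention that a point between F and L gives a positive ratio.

FJ:JL = -1/3

Choose coordinates U = (0, 0), C = (1, 0), L = (0, 1).
1. F is the centroid of triangle CUL ⇒ F = (1/3, 1/3)
2. J is the intersection of line CU and line FL ⇒ J = (1/2, 0)
J = F + t·(L−F) with t = -1/2, so FJ:JL = t:(1−t) = -1/2:3/2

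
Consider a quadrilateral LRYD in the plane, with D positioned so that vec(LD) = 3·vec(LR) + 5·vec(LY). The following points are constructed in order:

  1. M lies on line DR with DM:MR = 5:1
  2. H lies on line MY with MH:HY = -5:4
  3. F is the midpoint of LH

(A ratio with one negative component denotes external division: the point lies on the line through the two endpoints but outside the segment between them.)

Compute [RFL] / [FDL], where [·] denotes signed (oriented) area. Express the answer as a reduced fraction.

[RFL]:[FDL] = -1/19

Assign L = (0, 0), R = (1, 0), Y = (0, 1), D = (3, 5) — the answer is frame-independent, so this choice is without loss of generality.
1. M lies on line DR with DM:MR = 5:1 ⇒ M = (4/3, 5/6)
2. H lies on line MY with MH:HY = -5:4 ⇒ H = (-16/3, 5/3)
3. F is the midpoint of LH ⇒ F = (-8/3, 5/6)
2·[RFL] = 5/6, 2·[FDL] = -95/6
[RFL]:[FDL] = 5/6:-95/6 = -1/19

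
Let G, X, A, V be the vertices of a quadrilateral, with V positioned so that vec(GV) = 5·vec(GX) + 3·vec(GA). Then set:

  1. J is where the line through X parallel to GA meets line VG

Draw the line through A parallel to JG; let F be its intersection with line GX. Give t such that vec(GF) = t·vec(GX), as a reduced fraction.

Set G = (0, 0), X = (1, 0), A = (0, 1), V = (5, 3); any affine frame gives the same invariant.
1. J is where the line through X parallel to GA meets line VG ⇒ J = (1, 3/5)
through A parallel to JG: direction (-1, -3/5); meets GX at F = (-5/3, 0)
F = G + t·(X−G) with t = -5/3

t = -5/3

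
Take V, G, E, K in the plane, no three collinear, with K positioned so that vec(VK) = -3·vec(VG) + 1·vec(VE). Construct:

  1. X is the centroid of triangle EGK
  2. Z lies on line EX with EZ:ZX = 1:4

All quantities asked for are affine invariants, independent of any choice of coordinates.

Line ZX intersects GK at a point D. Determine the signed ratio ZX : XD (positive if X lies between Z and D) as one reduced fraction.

Work in coordinates with V = (0, 0), G = (1, 0), E = (0, 1), K = (-3, 1).
1. X is the centroid of triangle EGK ⇒ X = (-2/3, 2/3)
2. Z lies on line EX with EZ:ZX = 1:4 ⇒ Z = (-2/15, 14/15)
line ZX meets GK at D = (-1, 1/2)
X = Z + t·(D−Z) with t = 8/13, so ZX:XD = 8/13:5/13

ZX:XD = 8/5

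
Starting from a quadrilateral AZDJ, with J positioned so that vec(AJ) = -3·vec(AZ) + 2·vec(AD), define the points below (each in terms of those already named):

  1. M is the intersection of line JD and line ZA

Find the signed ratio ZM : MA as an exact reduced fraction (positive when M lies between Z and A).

ZM:MA = -2/3

Assign A = (0, 0), Z = (1, 0), D = (0, 1), J = (-3, 2) — the answer is frame-independent, so this choice is without loss of generality.
1. M is the intersection of line JD and line ZA ⇒ M = (3, 0)
M = Z + t·(A−Z) with t = -2, so ZM:MA = t:(1−t) = -2:3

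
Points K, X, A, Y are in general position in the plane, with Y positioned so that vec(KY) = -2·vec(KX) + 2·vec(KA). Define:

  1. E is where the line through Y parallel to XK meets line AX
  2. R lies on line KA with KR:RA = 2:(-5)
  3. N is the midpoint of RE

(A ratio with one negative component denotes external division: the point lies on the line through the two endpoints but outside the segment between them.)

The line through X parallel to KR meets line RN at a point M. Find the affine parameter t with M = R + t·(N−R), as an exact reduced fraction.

Assign K = (0, 0), X = (1, 0), A = (0, 1), Y = (-2, 2) — the answer is frame-independent, so this choice is without loss of generality.
1. E is where the line through Y parallel to XK meets line AX ⇒ E = (-1, 2)
2. R lies on line KA with KR:RA = 2:(-5) ⇒ R = (0, -2/3)
3. N is the midpoint of RE ⇒ N = (-1/2, 2/3)
through X parallel to KR: direction (0, -2/3); meets RN at M = (1, -10/3)
M = R + t·(N−R) with t = -2

t = -2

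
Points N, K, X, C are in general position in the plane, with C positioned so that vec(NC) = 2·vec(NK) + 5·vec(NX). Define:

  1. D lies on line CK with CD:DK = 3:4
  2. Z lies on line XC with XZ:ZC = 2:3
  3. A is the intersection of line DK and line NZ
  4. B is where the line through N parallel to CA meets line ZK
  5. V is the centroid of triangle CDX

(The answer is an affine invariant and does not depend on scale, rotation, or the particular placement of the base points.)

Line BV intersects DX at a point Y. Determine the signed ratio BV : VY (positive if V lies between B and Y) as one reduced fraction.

Assign N = (0, 0), K = (1, 0), X = (0, 1), C = (2, 5) — the answer is frame-independent, so this choice is without loss of generality.
1. D lies on line CK with CD:DK = 3:4 ⇒ D = (11/7, 20/7)
2. Z lies on line XC with XZ:ZC = 2:3 ⇒ Z = (4/5, 13/5)
3. A is the intersection of line DK and line NZ ⇒ A = (20/7, 65/7)
4. B is where the line through N parallel to CA meets line ZK ⇒ B = (13/18, 65/18)
5. V is the centroid of triangle CDX ⇒ V = (25/21, 62/21)
line BV meets DX at Y = (1177/840, 2231/840)
V = B + t·(Y−B) with t = 20/29, so BV:VY = 20/29:9/29

BV:VY = 20/9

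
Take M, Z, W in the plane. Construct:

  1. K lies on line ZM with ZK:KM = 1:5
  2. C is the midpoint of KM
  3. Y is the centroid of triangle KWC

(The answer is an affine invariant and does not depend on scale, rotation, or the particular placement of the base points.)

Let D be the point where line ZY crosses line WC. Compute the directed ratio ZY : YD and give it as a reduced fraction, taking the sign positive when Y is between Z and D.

ZY:YD = 16/5

Assign M = (0, 0), Z = (1, 0), W = (0, 1) — the answer is frame-independent, so this choice is without loss of generality.
1. K lies on line ZM with ZK:KM = 1:5 ⇒ K = (5/6, 0)
2. C is the midpoint of KM ⇒ C = (5/12, 0)
3. Y is the centroid of triangle KWC ⇒ Y = (5/12, 1/3)
line ZY meets WC at D = (15/64, 7/16)
Y = Z + t·(D−Z) with t = 16/21, so ZY:YD = 16/21:5/21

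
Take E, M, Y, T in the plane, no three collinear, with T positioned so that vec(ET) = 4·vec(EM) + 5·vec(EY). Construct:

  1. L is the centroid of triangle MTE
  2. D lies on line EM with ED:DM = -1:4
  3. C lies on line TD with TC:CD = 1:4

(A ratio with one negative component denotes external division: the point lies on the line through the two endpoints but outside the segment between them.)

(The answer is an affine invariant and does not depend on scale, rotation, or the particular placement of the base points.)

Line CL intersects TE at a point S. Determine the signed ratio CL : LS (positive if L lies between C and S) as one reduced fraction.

Work in coordinates with E = (0, 0), M = (1, 0), Y = (0, 1), T = (4, 5).
1. L is the centroid of triangle MTE ⇒ L = (5/3, 5/3)
2. D lies on line EM with ED:DM = -1:4 ⇒ D = (-1/3, 0)
3. C lies on line TD with TC:CD = 1:4 ⇒ C = (47/15, 4)
line CL meets TE at S = (26/9, 65/18)
L = C + t·(S−C) with t = 6, so CL:LS = 6:-5

CL:LS = -6/5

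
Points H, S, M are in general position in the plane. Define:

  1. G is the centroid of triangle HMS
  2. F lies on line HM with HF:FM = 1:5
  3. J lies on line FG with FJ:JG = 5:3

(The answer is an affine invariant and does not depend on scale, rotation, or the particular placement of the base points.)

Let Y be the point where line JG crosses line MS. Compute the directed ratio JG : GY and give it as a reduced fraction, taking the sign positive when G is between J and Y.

JG:GY = 9/16

Set H = (0, 0), S = (1, 0), M = (0, 1); any affine frame gives the same invariant.
1. G is the centroid of triangle HMS ⇒ G = (1/3, 1/3)
2. F lies on line HM with HF:FM = 1:5 ⇒ F = (0, 1/6)
3. J lies on line FG with FJ:JG = 5:3 ⇒ J = (5/24, 13/48)
line JG meets MS at Y = (5/9, 4/9)
G = J + t·(Y−J) with t = 9/25, so JG:GY = 9/25:16/25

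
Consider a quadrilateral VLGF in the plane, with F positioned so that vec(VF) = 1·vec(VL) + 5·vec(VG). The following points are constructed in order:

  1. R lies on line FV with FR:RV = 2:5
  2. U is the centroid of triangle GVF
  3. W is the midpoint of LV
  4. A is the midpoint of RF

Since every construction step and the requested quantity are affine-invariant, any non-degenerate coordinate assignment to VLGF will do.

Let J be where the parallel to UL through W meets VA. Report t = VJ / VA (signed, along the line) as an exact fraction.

Set V = (0, 0), L = (1, 0), G = (0, 1), F = (1, 5); any affine frame gives the same invariant.
1. R lies on line FV with FR:RV = 2:5 ⇒ R = (5/7, 25/7)
2. U is the centroid of triangle GVF ⇒ U = (1/3, 2)
3. W is the midpoint of LV ⇒ W = (1/2, 0)
4. A is the midpoint of RF ⇒ A = (6/7, 30/7)
through W parallel to UL: direction (2/3, -2); meets VA at J = (3/16, 15/16)
J = V + t·(A−V) with t = 7/32

t = 7/32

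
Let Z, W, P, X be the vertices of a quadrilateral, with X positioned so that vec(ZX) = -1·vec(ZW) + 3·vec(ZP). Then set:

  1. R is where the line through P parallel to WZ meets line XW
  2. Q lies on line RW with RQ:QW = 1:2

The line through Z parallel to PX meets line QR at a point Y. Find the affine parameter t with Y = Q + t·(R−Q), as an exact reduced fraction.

t = 16

Set Z = (0, 0), W = (1, 0), P = (0, 1), X = (-1, 3); any affine frame gives the same invariant.
1. R is where the line through P parallel to WZ meets line XW ⇒ R = (1/3, 1)
2. Q lies on line RW with RQ:QW = 1:2 ⇒ Q = (5/9, 2/3)
through Z parallel to PX: direction (-1, 2); meets QR at Y = (-3, 6)
Y = Q + t·(R−Q) with t = 16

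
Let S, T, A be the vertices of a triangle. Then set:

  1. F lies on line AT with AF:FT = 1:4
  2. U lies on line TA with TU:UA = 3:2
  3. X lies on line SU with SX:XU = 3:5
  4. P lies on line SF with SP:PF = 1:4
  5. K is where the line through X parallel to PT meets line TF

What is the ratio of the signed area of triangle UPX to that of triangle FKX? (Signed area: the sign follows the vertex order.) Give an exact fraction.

[UPX]:[FKX] = -2/35

Choose coordinates S = (0, 0), T = (1, 0), A = (0, 1).
1. F lies on line AT with AF:FT = 1:4 ⇒ F = (1/5, 4/5)
2. U lies on line TA with TU:UA = 3:2 ⇒ U = (2/5, 3/5)
3. X lies on line SU with SX:XU = 3:5 ⇒ X = (3/20, 9/40)
4. P lies on line SF with SP:PF = 1:4 ⇒ P = (1/25, 4/25)
5. K is where the line through X parallel to PT meets line TF ⇒ K = (9/10, 1/10)
2·[UPX] = 1/40, 2·[FKX] = -7/16
[UPX]:[FKX] = 1/40:-7/16 = -2/35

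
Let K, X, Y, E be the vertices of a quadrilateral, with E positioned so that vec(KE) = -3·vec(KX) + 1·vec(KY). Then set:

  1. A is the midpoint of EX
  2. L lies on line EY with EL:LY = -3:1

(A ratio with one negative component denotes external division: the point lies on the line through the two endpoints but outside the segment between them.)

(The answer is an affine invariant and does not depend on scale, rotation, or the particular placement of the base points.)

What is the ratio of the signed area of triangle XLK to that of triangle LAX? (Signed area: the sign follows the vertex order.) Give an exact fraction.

Assign K = (0, 0), X = (1, 0), Y = (0, 1), E = (-3, 1) — the answer is frame-independent, so this choice is without loss of generality.
1. A is the midpoint of EX ⇒ A = (-1, 1/2)
2. L lies on line EY with EL:LY = -3:1 ⇒ L = (3/2, 1)
2·[XLK] = 1, 2·[LAX] = 9/4
[XLK]:[LAX] = 1:9/4 = 4/9

[XLK]:[LAX] = 4/9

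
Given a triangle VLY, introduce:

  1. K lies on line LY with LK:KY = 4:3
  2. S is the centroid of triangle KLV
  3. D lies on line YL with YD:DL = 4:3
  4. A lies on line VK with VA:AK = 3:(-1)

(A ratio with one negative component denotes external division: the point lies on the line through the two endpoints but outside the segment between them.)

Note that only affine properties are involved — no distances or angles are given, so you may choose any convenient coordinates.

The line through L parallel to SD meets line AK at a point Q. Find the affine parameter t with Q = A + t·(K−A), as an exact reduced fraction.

Set V = (0, 0), L = (1, 0), Y = (0, 1); any affine frame gives the same invariant.
1. K lies on line LY with LK:KY = 4:3 ⇒ K = (3/7, 4/7)
2. S is the centroid of triangle KLV ⇒ S = (10/21, 4/21)
3. D lies on line YL with YD:DL = 4:3 ⇒ D = (4/7, 3/7)
4. A lies on line VK with VA:AK = 3:(-1) ⇒ A = (9/14, 6/7)
through L parallel to SD: direction (2/21, 5/21); meets AK at Q = (15/7, 20/7)
Q = A + t·(K−A) with t = -7

t = -7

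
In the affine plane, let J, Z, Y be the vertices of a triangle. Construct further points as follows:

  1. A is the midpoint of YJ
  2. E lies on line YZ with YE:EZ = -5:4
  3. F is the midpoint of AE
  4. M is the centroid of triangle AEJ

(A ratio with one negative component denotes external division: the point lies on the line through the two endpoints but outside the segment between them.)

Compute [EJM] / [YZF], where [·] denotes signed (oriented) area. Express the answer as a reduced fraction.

[EJM]:[YZF] = 10/3

Assign J = (0, 0), Z = (1, 0), Y = (0, 1) — the answer is frame-independent, so this choice is without loss of generality.
1. A is the midpoint of YJ ⇒ A = (0, 1/2)
2. E lies on line YZ with YE:EZ = -5:4 ⇒ E = (5, -4)
3. F is the midpoint of AE ⇒ F = (5/2, -7/4)
4. M is the centroid of triangle AEJ ⇒ M = (5/3, -7/6)
2·[EJM] = -5/6, 2·[YZF] = -1/4
[EJM]:[YZF] = -5/6:-1/4 = 10/3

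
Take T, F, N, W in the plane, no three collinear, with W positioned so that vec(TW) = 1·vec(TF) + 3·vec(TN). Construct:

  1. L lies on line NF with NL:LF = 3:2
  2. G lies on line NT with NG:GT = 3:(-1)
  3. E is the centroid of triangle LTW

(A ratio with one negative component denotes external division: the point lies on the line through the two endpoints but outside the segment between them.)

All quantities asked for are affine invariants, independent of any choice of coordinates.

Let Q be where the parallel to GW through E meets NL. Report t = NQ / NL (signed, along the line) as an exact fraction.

t = 52/81

Work in coordinates with T = (0, 0), F = (1, 0), N = (0, 1), W = (1, 3).
1. L lies on line NF with NL:LF = 3:2 ⇒ L = (3/5, 2/5)
2. G lies on line NT with NG:GT = 3:(-1) ⇒ G = (0, -1/2)
3. E is the centroid of triangle LTW ⇒ E = (8/15, 17/15)
through E parallel to GW: direction (1, 7/2); meets NL at Q = (52/135, 83/135)
Q = N + t·(L−N) with t = 52/81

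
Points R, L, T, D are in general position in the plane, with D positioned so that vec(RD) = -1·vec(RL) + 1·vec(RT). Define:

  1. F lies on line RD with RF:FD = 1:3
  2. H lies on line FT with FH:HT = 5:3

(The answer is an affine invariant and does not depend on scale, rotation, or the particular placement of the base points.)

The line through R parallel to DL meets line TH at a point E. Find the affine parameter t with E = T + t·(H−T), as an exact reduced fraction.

Set R = (0, 0), L = (1, 0), T = (0, 1), D = (-1, 1); any affine frame gives the same invariant.
1. F lies on line RD with RF:FD = 1:3 ⇒ F = (-1/4, 1/4)
2. H lies on line FT with FH:HT = 5:3 ⇒ H = (-3/32, 23/32)
through R parallel to DL: direction (2, -1); meets TH at E = (-2/7, 1/7)
E = T + t·(H−T) with t = 64/21

t = 64/21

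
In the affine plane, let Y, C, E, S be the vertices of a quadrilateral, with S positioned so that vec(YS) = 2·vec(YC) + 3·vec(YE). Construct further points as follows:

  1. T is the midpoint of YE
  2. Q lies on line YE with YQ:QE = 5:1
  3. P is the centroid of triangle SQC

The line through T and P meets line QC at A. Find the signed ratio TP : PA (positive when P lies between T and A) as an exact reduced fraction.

TP:PA = -29/23

Choose coordinates Y = (0, 0), C = (1, 0), E = (0, 1), S = (2, 3).
1. T is the midpoint of YE ⇒ T = (0, 1/2)
2. Q lies on line YE with YQ:QE = 5:1 ⇒ Q = (0, 5/6)
3. P is the centroid of triangle SQC ⇒ P = (1, 23/18)
line TP meets QC at A = (6/29, 115/174)
P = T + t·(A−T) with t = 29/6, so TP:PA = 29/6:-23/6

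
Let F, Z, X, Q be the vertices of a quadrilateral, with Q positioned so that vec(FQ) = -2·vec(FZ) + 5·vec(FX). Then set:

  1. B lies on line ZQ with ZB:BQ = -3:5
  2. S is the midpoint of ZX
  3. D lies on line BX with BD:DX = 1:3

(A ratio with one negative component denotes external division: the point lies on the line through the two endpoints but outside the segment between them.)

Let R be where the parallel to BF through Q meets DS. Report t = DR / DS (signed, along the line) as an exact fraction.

t = 89/41

Work in coordinates with F = (0, 0), Z = (1, 0), X = (0, 1), Q = (-2, 5).
1. B lies on line ZQ with ZB:BQ = -3:5 ⇒ B = (11/2, -15/2)
2. S is the midpoint of ZX ⇒ S = (1/2, 1/2)
3. D lies on line BX with BD:DX = 1:3 ⇒ D = (33/8, -43/8)
through Q parallel to BF: direction (-11/2, 15/2); meets DS at R = (-307/82, 605/82)
R = D + t·(S−D) with t = 89/41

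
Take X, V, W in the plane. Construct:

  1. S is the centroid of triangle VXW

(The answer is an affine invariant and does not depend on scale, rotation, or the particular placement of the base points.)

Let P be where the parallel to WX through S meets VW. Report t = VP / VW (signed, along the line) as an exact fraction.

t = 2/3

Assign X = (0, 0), V = (1, 0), W = (0, 1) — the answer is frame-independent, so this choice is without loss of generality.
1. S is the centroid of triangle VXW ⇒ S = (1/3, 1/3)
through S parallel to WX: direction (0, -1); meets VW at P = (1/3, 2/3)
P = V + t·(W−V) with t = 2/3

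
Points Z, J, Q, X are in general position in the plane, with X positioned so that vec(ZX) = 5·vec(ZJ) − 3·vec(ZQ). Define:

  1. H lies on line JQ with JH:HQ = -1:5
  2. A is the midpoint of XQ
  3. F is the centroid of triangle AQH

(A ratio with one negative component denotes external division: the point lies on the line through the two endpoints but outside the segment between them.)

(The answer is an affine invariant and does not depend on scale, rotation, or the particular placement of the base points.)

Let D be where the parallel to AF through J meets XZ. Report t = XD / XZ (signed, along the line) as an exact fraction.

t = -1/10

Assign Z = (0, 0), J = (1, 0), Q = (0, 1), X = (5, -3) — the answer is frame-independent, so this choice is without loss of generality.
1. H lies on line JQ with JH:HQ = -1:5 ⇒ H = (5/4, -1/4)
2. A is the midpoint of XQ ⇒ A = (5/2, -1)
3. F is the centroid of triangle AQH ⇒ F = (5/4, -1/12)
through J parallel to AF: direction (-5/4, 11/12); meets XZ at D = (11/2, -33/10)
D = X + t·(Z−X) with t = -1/10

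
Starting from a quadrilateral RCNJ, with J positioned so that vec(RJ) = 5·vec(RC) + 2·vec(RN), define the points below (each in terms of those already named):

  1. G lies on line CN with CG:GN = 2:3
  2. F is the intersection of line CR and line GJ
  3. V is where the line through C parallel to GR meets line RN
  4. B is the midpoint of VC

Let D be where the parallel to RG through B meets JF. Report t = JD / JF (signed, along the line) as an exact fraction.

t = 2/5

Set R = (0, 0), C = (1, 0), N = (0, 1), J = (5, 2); any affine frame gives the same invariant.
1. G lies on line CN with CG:GN = 2:3 ⇒ G = (3/5, 2/5)
2. F is the intersection of line CR and line GJ ⇒ F = (-1/2, 0)
3. V is where the line through C parallel to GR meets line RN ⇒ V = (0, -2/3)
4. B is the midpoint of VC ⇒ B = (1/2, -1/3)
through B parallel to RG: direction (3/5, 2/5); meets JF at D = (14/5, 6/5)
D = J + t·(F−J) with t = 2/5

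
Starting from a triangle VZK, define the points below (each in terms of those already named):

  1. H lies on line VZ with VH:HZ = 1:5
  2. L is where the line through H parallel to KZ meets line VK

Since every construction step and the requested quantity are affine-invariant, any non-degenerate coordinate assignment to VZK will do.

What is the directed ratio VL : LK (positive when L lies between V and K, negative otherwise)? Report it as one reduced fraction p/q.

Assign V = (0, 0), Z = (1, 0), K = (0, 1) — the answer is frame-independent, so this choice is without loss of generality.
1. H lies on line VZ with VH:HZ = 1:5 ⇒ H = (1/6, 0)
2. L is where the line through H parallel to KZ meets line VK ⇒ L = (0, 1/6)
L = V + t·(K−V) with t = 1/6, so VL:LK = t:(1−t) = 1/6:5/6

VL:LK = 1/5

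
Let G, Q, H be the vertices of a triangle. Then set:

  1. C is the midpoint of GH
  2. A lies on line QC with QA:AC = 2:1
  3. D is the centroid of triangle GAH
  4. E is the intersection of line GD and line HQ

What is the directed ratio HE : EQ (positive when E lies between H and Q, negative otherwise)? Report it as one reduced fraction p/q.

HE:EQ = 1/4

Work in coordinates with G = (0, 0), Q = (1, 0), H = (0, 1).
1. C is the midpoint of GH ⇒ C = (0, 1/2)
2. A lies on line QC with QA:AC = 2:1 ⇒ A = (1/3, 1/3)
3. D is the centroid of triangle GAH ⇒ D = (1/9, 4/9)
4. E is the intersection of line GD and line HQ ⇒ E = (1/5, 4/5)
E = H + t·(Q−H) with t = 1/5, so HE:EQ = t:(1−t) = 1/5:4/5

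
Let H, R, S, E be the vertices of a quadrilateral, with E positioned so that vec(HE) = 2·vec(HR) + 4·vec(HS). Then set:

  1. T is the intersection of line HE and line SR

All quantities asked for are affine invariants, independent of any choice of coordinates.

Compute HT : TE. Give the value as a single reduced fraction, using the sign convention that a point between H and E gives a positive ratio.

HT:TE = 1/5

Set H = (0, 0), R = (1, 0), S = (0, 1), E = (2, 4); any affine frame gives the same invariant.
1. T is the intersection of line HE and line SR ⇒ T = (1/3, 2/3)
T = H + t·(E−H) with t = 1/6, so HT:TE = t:(1−t) = 1/6:5/6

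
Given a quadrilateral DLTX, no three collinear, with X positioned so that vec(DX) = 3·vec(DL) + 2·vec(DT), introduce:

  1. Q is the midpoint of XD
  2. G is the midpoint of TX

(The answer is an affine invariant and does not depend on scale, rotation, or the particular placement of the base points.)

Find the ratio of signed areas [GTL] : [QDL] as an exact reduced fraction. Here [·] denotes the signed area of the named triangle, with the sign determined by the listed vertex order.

Work in coordinates with D = (0, 0), L = (1, 0), T = (0, 1), X = (3, 2).
1. Q is the midpoint of XD ⇒ Q = (3/2, 1)
2. G is the midpoint of TX ⇒ G = (3/2, 3/2)
2·[GTL] = 2, 2·[QDL] = 1
[GTL]:[QDL] = 2:1 = 2

[GTL]:[QDL] = 2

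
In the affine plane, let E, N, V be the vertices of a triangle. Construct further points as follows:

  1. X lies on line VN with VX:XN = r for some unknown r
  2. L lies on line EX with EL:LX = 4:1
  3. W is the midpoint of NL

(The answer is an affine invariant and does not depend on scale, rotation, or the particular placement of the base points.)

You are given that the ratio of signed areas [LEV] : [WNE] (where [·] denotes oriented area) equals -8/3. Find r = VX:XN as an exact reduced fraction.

Set E = (0, 0), N = (1, 0), V = (0, 1); any affine frame gives the same invariant.
1. With VX:XN = r, write λ = r/(r+1) so X = V + λ·(N−V); X is affine-linear in λ
2. L lies on line EX with EL:LX = 4:1 ⇒ L is an affine combination of earlier points and hence also affine-linear in λ
3. W is the midpoint of NL ⇒ W is an affine combination of earlier points and hence also affine-linear in λ
Every point depending on X is an affine combination of X and λ-independent points, so each such coordinate is linear in λ; the λ² term in each signed area is a multiple of (N−V)×(N−V) = 0, so 2·[LEV] and 2·[WNE] are each linear in λ. Evaluating at λ=0 and λ=1:
  2·[LEV] = -4/5·λ,   2·[WNE] = 2/5·λ − 2/5
So [LEV]:[WNE] = (-4/5·λ) / (2/5·λ − 2/5). Setting this equal to -8/3:
  -4/5·λ = -8/3·(2/5·λ − 2/5)  ⇒  λ = 4
Then r = λ/(1−λ) = (4)/(-3) = -4/3. Check: with r = -4/3, X = (4, -3) and [LEV]:[WNE] = -8/3 as required.

r = -4/3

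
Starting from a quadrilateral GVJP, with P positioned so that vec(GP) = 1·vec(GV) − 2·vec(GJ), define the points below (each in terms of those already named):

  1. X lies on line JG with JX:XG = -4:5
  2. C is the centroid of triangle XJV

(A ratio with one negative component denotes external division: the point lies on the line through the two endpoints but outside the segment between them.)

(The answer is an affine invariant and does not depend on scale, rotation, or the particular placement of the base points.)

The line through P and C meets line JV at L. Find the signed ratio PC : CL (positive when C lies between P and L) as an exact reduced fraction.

Assign G = (0, 0), V = (1, 0), J = (0, 1), P = (1, -2) — the answer is frame-independent, so this choice is without loss of generality.
1. X lies on line JG with JX:XG = -4:5 ⇒ X = (0, 5)
2. C is the centroid of triangle XJV ⇒ C = (1/3, 2)
line PC meets JV at L = (3/5, 2/5)
C = P + t·(L−P) with t = 5/3, so PC:CL = 5/3:-2/3

PC:CL = -5/2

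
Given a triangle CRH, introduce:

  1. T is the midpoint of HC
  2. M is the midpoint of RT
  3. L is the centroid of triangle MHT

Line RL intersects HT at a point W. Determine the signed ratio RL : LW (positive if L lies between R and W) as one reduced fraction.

Set C = (0, 0), R = (1, 0), H = (0, 1); any affine frame gives the same invariant.
1. T is the midpoint of HC ⇒ T = (0, 1/2)
2. M is the midpoint of RT ⇒ M = (1/2, 1/4)
3. L is the centroid of triangle MHT ⇒ L = (1/6, 7/12)
line RL meets HT at W = (0, 7/10)
L = R + t·(W−R) with t = 5/6, so RL:LW = 5/6:1/6

RL:LW = 5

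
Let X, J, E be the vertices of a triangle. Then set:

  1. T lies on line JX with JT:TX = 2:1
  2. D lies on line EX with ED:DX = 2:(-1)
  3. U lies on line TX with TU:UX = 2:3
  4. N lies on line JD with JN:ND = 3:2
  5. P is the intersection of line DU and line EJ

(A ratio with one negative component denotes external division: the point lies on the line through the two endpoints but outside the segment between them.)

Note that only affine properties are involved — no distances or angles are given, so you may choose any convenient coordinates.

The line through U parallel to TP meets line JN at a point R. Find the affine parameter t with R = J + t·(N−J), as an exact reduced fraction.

t = 4/3

Set X = (0, 0), J = (1, 0), E = (0, 1); any affine frame gives the same invariant.
1. T lies on line JX with JT:TX = 2:1 ⇒ T = (1/3, 0)
2. D lies on line EX with ED:DX = 2:(-1) ⇒ D = (0, -1)
3. U lies on line TX with TU:UX = 2:3 ⇒ U = (1/5, 0)
4. N lies on line JD with JN:ND = 3:2 ⇒ N = (2/5, -3/5)
5. P is the intersection of line DU and line EJ ⇒ P = (1/3, 2/3)
through U parallel to TP: direction (0, 2/3); meets JN at R = (1/5, -4/5)
R = J + t·(N−J) with t = 4/3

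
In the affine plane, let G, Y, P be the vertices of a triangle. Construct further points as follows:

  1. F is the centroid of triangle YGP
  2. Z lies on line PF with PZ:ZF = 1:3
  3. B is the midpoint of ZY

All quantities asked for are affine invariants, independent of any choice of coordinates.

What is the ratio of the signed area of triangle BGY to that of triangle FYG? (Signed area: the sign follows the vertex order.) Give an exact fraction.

[BGY]:[FYG] = -5/4

Assign G = (0, 0), Y = (1, 0), P = (0, 1) — the answer is frame-independent, so this choice is without loss of generality.
1. F is the centroid of triangle YGP ⇒ F = (1/3, 1/3)
2. Z lies on line PF with PZ:ZF = 1:3 ⇒ Z = (1/12, 5/6)
3. B is the midpoint of ZY ⇒ B = (13/24, 5/12)
2·[BGY] = 5/12, 2·[FYG] = -1/3
[BGY]:[FYG] = 5/12:-1/3 = -5/4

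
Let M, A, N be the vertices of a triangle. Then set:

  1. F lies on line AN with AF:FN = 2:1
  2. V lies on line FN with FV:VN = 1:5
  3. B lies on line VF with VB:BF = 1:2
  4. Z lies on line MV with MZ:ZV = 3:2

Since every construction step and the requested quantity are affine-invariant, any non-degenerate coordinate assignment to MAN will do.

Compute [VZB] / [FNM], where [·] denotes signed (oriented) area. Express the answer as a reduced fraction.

[VZB]:[FNM] = 1/45

Work in coordinates with M = (0, 0), A = (1, 0), N = (0, 1).
1. F lies on line AN with AF:FN = 2:1 ⇒ F = (1/3, 2/3)
2. V lies on line FN with FV:VN = 1:5 ⇒ V = (5/18, 13/18)
3. B lies on line VF with VB:BF = 1:2 ⇒ B = (8/27, 19/27)
4. Z lies on line MV with MZ:ZV = 3:2 ⇒ Z = (1/6, 13/30)
2·[VZB] = 1/135, 2·[FNM] = 1/3
[VZB]:[FNM] = 1/135:1/3 = 1/45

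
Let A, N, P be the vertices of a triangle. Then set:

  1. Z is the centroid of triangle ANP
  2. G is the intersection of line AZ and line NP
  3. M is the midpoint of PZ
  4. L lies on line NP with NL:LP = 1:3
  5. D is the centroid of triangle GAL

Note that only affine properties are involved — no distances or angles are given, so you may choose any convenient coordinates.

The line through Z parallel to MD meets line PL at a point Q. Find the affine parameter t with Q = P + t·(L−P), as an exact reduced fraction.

t = -2/9

Work in coordinates with A = (0, 0), N = (1, 0), P = (0, 1).
1. Z is the centroid of triangle ANP ⇒ Z = (1/3, 1/3)
2. G is the intersection of line AZ and line NP ⇒ G = (1/2, 1/2)
3. M is the midpoint of PZ ⇒ M = (1/6, 2/3)
4. L lies on line NP with NL:LP = 1:3 ⇒ L = (3/4, 1/4)
5. D is the centroid of triangle GAL ⇒ D = (5/12, 1/4)
through Z parallel to MD: direction (1/4, -5/12); meets PL at Q = (-1/6, 7/6)
Q = P + t·(L−P) with t = -2/9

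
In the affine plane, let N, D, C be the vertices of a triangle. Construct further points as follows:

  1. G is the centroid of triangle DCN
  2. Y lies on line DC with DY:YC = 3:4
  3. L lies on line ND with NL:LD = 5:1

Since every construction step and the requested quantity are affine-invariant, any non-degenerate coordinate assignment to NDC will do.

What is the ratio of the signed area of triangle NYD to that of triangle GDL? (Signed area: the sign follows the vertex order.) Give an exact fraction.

[NYD]:[GDL] = 54/7

Work in coordinates with N = (0, 0), D = (1, 0), C = (0, 1).
1. G is the centroid of triangle DCN ⇒ G = (1/3, 1/3)
2. Y lies on line DC with DY:YC = 3:4 ⇒ Y = (4/7, 3/7)
3. L lies on line ND with NL:LD = 5:1 ⇒ L = (5/6, 0)
2·[NYD] = -3/7, 2·[GDL] = -1/18
[NYD]:[GDL] = -3/7:-1/18 = 54/7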